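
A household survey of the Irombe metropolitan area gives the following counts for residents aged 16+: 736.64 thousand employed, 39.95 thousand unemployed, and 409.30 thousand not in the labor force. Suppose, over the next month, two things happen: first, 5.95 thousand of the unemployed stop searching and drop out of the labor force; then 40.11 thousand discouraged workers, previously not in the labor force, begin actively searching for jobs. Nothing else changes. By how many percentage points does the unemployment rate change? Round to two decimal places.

Initially, labor force = 736.64 + 39.95 = 776.59 thousand, so u = 39.95/776.59 = 5.14%.
After the first change, unemployed and labor force both fall by 5.95 → E = 736.64, U = 34.00, labor force = 770.64 thousand.
After the second change, unemployed and labor force both rise by 40.11 → E = 736.64, U = 74.11, labor force = 810.75 thousand.
New unemployment rate = 74.11 / 810.75 = 9.14%.
Change = 9.14% − 5.14% = +4.00 percentage points.

The unemployment rate changes by +4.00 percentage points.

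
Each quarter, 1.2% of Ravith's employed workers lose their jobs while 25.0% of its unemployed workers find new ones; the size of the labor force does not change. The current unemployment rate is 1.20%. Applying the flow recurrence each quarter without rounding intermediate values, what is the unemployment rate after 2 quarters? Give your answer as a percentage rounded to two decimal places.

With a fixed labor force, u_{t+1} = u_t + s·(1−u_t) − f·u_t = u_t·(1−s−f) + s.
Here 1−s−f = 0.738 and s = 0.012.
u_1 = 0.012000 × 0.738 + 0.012 = 0.020856.
u_2 = 0.020856 × 0.738 + 0.012 = 0.027392.

Unemployment rate after two quarters ≈ 2.74%.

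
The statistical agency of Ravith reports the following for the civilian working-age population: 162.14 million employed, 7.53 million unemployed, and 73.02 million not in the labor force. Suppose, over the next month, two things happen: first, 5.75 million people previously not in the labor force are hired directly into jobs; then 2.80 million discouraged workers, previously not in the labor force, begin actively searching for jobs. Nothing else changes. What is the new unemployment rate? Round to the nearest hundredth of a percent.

Initially, labor force = 162.14 + 7.53 = 169.67 million, so u = 7.53/169.67 = 4.44%.
After the first change, employed and labor force both rise by 5.75; unemployed unchanged → E = 167.89, U = 7.53, labor force = 175.42 million.
After the second change, unemployed and labor force both rise by 2.80 → E = 167.89, U = 10.33, labor force = 178.22 million.
New unemployment rate = 10.33 / 178.22 = 5.80%.

New unemployment rate ≈ 5.80%.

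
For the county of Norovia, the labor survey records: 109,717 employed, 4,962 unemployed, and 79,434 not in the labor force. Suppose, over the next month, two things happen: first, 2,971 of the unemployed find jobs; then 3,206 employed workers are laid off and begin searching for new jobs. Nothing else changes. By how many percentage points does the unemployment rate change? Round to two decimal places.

Initially, labor force = 109,717 + 4,962 = 114,679, so u = 4,962/114,679 = 4.33%.
After the first change, unemployed falls and employed rises by 2,971; labor force unchanged → E = 112,688, U = 1,991, labor force = 114,679.
After the second change, employed falls and unemployed rises by 3,206; labor force unchanged → E = 109,482, U = 5,197, labor force = 114,679.
New unemployment rate = 5,197 / 114,679 = 4.53%.
Change = 4.53% − 4.33% = +0.20 percentage points.

The unemployment rate changes by +0.20 percentage points.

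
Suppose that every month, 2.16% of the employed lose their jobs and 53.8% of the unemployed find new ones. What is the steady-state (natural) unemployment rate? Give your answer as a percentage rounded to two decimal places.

At steady state the flows balance: s·E = f·U, so U/(E+U) = s/(s+f).
u* = 2.16 / (2.16 + 53.8) = 2.16 / 55.96 = 3.86%.

Steady-state unemployment rate ≈ 3.86%.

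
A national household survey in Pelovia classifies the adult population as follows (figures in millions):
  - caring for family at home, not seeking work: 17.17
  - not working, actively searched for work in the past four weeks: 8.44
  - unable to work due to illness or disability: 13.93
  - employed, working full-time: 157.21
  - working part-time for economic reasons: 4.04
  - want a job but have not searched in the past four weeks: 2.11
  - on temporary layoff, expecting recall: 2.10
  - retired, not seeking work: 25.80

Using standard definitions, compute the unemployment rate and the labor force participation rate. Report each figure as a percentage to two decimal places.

Unemployment rate ≈ 6.14%; labor force participation rate ≈ 74.43%.

Employed = 157.21 + 4.04 = 161.25 million (anyone who worked, including part-time for economic reasons, counts as employed).
Unemployed = 8.44 + 2.10 = 10.54 million (jobless and actively searching, or on temporary layoff).
Labor force = 161.25 + 10.54 = 171.79 million.
Not in labor force = 17.17 + 13.93 + 2.11 + 25.80 = 59.01 million (those not working and not actively searching are outside the labor force — including those who want a job but have given up searching).
Civilian working-age population = 171.79 + 59.01 = 230.80 million.
Unemployment rate = 10.54 / 171.79 = 6.14%.
Labor force participation rate = 171.79 / 230.80 = 74.43%.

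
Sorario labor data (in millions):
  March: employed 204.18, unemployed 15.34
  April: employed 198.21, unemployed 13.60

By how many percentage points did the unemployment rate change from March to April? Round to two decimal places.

The unemployment rate changed by −0.57 percentage points.

March: labor force = 204.18 + 15.34 = 219.52; u = 15.34/219.52 = 6.99%.
April: labor force = 198.21 + 13.60 = 211.81; u = 13.60/211.81 = 6.42%.
Change = 6.42% − 6.99% = −0.57 pp.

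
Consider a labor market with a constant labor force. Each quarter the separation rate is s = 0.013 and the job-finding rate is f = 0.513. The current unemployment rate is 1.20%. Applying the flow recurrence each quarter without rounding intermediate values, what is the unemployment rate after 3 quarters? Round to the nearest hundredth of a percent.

Unemployment rate after three quarters ≈ 2.34%.

With a fixed labor force, u_{t+1} = u_t + s·(1−u_t) − f·u_t = u_t·(1−s−f) + s.
Here 1−s−f = 0.474 and s = 0.013.
u_1 = 0.012000 × 0.474 + 0.013 = 0.018688.
u_2 = 0.018688 × 0.474 + 0.013 = 0.021858.
u_3 = 0.021858 × 0.474 + 0.013 = 0.023361.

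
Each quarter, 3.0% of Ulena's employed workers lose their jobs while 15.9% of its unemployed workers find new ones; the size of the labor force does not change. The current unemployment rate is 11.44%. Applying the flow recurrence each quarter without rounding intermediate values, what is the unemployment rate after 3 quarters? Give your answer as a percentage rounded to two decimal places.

With a fixed labor force, u_{t+1} = u_t + s·(1−u_t) − f·u_t = u_t·(1−s−f) + s.
Here 1−s−f = 0.811 and s = 0.030.
u_1 = 0.114400 × 0.811 + 0.030 = 0.122778.
u_2 = 0.122778 × 0.811 + 0.030 = 0.129573.
u_3 = 0.129573 × 0.811 + 0.030 = 0.135084.

Unemployment rate after three quarters ≈ 13.51%.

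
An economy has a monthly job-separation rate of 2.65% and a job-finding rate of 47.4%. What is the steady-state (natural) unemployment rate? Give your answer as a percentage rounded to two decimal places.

Steady-state unemployment rate ≈ 5.29%.

At steady state the flows balance: s·E = f·U, so U/(E+U) = s/(s+f).
u* = 2.65 / (2.65 + 47.4) = 2.65 / 50.05 = 5.29%.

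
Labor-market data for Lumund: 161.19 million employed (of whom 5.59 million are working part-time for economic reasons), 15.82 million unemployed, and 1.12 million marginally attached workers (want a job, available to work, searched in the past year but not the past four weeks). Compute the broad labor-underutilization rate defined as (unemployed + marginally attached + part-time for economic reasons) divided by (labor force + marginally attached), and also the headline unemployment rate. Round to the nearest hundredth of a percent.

Broad underutilization rate ≈ 12.65%; headline unemployment rate ≈ 8.94%.

Labor force = 161.19 + 15.82 = 177.01 million.
Numerator = 15.82 + 1.12 + 5.59 = 22.53 million.
Denominator = 177.01 + 1.12 = 178.13 million.
Broad rate = 22.53 / 178.13 = 12.65%.
Headline unemployment rate = 15.82 / 177.01 = 8.94%.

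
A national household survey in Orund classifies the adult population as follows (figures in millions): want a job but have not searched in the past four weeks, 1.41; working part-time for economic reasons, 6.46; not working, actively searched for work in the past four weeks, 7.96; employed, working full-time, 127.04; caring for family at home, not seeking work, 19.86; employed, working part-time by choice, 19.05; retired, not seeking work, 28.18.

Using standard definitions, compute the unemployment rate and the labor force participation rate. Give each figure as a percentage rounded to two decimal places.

Unemployment rate ≈ 4.96%; labor force participation rate ≈ 76.45%.

Employed = 6.46 + 127.04 + 19.05 = 152.55 million (anyone who worked, including part-time for economic reasons, counts as employed).
Unemployed = 7.96 million.
Labor force = 152.55 + 7.96 = 160.51 million.
Not in labor force = 1.41 + 19.86 + 28.18 = 49.45 million (those not working and not actively searching are outside the labor force — including those who want a job but have given up searching).
Civilian working-age population = 160.51 + 49.45 = 209.96 million.
Unemployment rate = 7.96 / 160.51 = 4.96%.
Labor force participation rate = 160.51 / 209.96 = 76.45%.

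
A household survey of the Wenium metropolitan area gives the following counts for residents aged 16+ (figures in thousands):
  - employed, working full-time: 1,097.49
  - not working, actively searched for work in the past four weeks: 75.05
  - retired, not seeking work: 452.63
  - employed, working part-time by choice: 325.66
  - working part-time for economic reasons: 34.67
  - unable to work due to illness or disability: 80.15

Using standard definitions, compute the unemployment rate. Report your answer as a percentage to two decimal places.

Unemployment rate ≈ 4.90%.

Employed = 1,097.49 + 325.66 + 34.67 = 1,457.82 thousand (anyone who worked, including part-time for economic reasons, counts as employed).
Unemployed = 75.05 thousand.
Labor force = 1,457.82 + 75.05 = 1,532.87 thousand.
Unemployment rate = 75.05 / 1,532.87 = 4.90%.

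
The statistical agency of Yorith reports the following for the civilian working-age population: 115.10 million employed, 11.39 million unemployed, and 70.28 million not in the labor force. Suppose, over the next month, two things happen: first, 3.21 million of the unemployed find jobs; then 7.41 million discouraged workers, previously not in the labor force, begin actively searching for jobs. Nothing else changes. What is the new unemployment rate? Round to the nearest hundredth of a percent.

Initially, labor force = 115.10 + 11.39 = 126.49 million, so u = 11.39/126.49 = 9.00%.
After the first change, unemployed falls and employed rises by 3.21; labor force unchanged → E = 118.31, U = 8.18, labor force = 126.49 million.
After the second change, unemployed and labor force both rise by 7.41 → E = 118.31, U = 15.59, labor force = 133.90 million.
New unemployment rate = 15.59 / 133.90 = 11.64%.

New unemployment rate ≈ 11.64%.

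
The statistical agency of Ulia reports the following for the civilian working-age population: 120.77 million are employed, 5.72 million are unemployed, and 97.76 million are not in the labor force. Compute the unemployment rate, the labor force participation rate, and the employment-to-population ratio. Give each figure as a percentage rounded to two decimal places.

Unemployment rate ≈ 4.52%; labor force participation rate ≈ 56.41%; employment-population ratio ≈ 53.86%.

Labor force = employed + unemployed = 120.77 + 5.72 = 126.49 million.
Working-age population = 126.49 + 97.76 = 224.25 million.
Unemployment rate = 5.72 / 126.49 = 4.52%.
Labor force participation rate = 126.49 / 224.25 = 56.41%.
Employment-population ratio = 120.77 / 224.25 = 53.86%.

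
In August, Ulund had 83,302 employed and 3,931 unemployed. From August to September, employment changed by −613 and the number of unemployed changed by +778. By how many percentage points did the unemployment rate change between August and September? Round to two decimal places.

August: labor force = 83,302 + 3,931 = 87,233; u = 3,931/87,233 = 4.51%.
September: labor force = 82,689 + 4,709 = 87,398; u = 4,709/87,398 = 5.39%.
Change = 5.39% − 4.51% = +0.88 pp.

The unemployment rate changed by +0.88 percentage points.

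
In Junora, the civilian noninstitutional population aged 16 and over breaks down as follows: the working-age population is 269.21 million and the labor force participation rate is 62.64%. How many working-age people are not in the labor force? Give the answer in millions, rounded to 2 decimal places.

About 100.58 million are not in the labor force.

Share not in the labor force = 1 − 0.6264 = 0.3736.
Not in labor force = 0.3736 × 269.21 ≈ 100.58 million.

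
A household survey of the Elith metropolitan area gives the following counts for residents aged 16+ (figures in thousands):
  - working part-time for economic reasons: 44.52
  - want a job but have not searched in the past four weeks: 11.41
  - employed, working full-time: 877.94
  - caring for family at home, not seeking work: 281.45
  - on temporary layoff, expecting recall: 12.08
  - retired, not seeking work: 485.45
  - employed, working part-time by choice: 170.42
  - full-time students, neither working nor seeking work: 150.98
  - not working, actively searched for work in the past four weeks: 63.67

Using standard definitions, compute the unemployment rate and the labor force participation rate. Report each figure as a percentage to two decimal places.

Unemployment rate ≈ 6.48%; labor force participation rate ≈ 55.70%.

Employed = 44.52 + 877.94 + 170.42 = 1,092.88 thousand (anyone who worked, including part-time for economic reasons, counts as employed).
Unemployed = 12.08 + 63.67 = 75.75 thousand (jobless and actively searching, or on temporary layoff).
Labor force = 1,092.88 + 75.75 = 1,168.63 thousand.
Not in labor force = 11.41 + 281.45 + 485.45 + 150.98 = 929.29 thousand (those not working and not actively searching are outside the labor force — including those who want a job but have given up searching).
Civilian working-age population = 1,168.63 + 929.29 = 2,097.92 thousand.
Unemployment rate = 75.75 / 1,168.63 = 6.48%.
Labor force participation rate = 1,168.63 / 2,097.92 = 55.70%.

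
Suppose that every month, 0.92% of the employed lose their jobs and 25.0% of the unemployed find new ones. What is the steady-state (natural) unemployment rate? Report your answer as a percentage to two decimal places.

Steady-state unemployment rate ≈ 3.55%.

At steady state the flows balance: s·E = f·U, so U/(E+U) = s/(s+f).
u* = 0.92 / (0.92 + 25.0) = 0.92 / 25.92 = 3.55%.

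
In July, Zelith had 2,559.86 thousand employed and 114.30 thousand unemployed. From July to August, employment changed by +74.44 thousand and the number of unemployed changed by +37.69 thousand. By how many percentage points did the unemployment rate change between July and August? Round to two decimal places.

The unemployment rate changed by +1.18 percentage points.

July: labor force = 2,559.86 + 114.30 = 2,674.16; u = 114.30/2,674.16 = 4.27%.
August: labor force = 2,634.30 + 151.99 = 2,786.29; u = 151.99/2,786.29 = 5.45%.
Change = 5.45% − 4.27% = +1.18 pp.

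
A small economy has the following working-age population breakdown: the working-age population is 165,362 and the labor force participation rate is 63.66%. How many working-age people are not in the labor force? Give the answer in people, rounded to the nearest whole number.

Share not in the labor force = 1 − 0.6366 = 0.3634.
Not in labor force = 0.3634 × 165,362 ≈ 60,093.

About 60,093 are not in the labor force.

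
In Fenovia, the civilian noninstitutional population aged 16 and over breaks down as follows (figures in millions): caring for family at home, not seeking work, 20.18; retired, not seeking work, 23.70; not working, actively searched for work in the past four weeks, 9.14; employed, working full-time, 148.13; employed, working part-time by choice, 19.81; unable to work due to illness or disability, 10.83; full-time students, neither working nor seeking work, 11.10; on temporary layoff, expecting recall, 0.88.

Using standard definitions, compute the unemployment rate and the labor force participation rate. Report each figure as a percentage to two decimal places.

Unemployment rate ≈ 5.63%; labor force participation rate ≈ 73.00%.

Employed = 148.13 + 19.81 = 167.94 million.
Unemployed = 9.14 + 0.88 = 10.02 million (jobless and actively searching, or on temporary layoff).
Labor force = 167.94 + 10.02 = 177.96 million.
Not in labor force = 20.18 + 23.70 + 10.83 + 11.10 = 65.81 million (those not working and not actively searching are outside the labor force).
Civilian working-age population = 177.96 + 65.81 = 243.77 million.
Unemployment rate = 10.02 / 177.96 = 5.63%.
Labor force participation rate = 177.96 / 243.77 = 73.00%.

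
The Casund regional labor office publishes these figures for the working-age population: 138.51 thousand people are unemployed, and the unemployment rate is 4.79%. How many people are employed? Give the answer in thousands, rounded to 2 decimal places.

Labor force = U / u = 138.51 / 0.0479 ≈ 2,891.65 thousand.
Employed = labor force − unemployed = 2,891.65 − 138.51 = 2,753.14 thousand.

About 2,753.14 thousand are employed.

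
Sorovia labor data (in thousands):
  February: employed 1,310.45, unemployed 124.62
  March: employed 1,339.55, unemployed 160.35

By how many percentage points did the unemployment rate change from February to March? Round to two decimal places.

February: labor force = 1,310.45 + 124.62 = 1,435.07; u = 124.62/1,435.07 = 8.68%.
March: labor force = 1,339.55 + 160.35 = 1,499.90; u = 160.35/1,499.90 = 10.69%.
Change = 10.69% − 8.68% = +2.01 pp.

The unemployment rate changed by +2.01 percentage points.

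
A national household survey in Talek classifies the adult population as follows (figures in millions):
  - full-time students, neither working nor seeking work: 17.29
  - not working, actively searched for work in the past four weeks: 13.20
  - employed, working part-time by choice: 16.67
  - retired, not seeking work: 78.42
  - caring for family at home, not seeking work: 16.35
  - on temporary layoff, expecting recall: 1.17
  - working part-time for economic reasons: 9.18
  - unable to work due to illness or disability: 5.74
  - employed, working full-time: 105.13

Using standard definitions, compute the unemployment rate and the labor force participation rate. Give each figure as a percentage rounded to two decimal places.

Employed = 16.67 + 9.18 + 105.13 = 130.98 million (anyone who worked, including part-time for economic reasons, counts as employed).
Unemployed = 13.20 + 1.17 = 14.37 million (jobless and actively searching, or on temporary layoff).
Labor force = 130.98 + 14.37 = 145.35 million.
Not in labor force = 17.29 + 78.42 + 16.35 + 5.74 = 117.80 million (those not working and not actively searching are outside the labor force).
Civilian working-age population = 145.35 + 117.80 = 263.15 million.
Unemployment rate = 14.37 / 145.35 = 9.89%.
Labor force participation rate = 145.35 / 263.15 = 55.23%.

Unemployment rate ≈ 9.89%; labor force participation rate ≈ 55.23%.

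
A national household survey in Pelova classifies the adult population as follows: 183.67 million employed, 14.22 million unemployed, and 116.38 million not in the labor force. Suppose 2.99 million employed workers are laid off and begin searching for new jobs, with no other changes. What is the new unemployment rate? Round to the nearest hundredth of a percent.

New unemployment rate ≈ 8.70%.

Initially, labor force = 183.67 + 14.22 = 197.89 million, so u = 14.22/197.89 = 7.19%.
After the change, employed falls and unemployed rises by 2.99; labor force unchanged → E = 180.68, U = 17.21, labor force = 197.89 million.
New unemployment rate = 17.21 / 197.89 = 8.70%.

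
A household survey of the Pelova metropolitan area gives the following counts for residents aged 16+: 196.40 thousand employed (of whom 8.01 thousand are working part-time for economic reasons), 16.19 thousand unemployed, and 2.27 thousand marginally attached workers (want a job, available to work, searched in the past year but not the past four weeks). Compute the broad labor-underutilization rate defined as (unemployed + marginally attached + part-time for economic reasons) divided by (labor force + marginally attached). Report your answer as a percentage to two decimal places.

Broad underutilization rate ≈ 12.32%.

Labor force = 196.40 + 16.19 = 212.59 thousand.
Numerator = 16.19 + 2.27 + 8.01 = 26.47 thousand.
Denominator = 212.59 + 2.27 = 214.86 thousand.
Broad rate = 26.47 / 214.86 = 12.32%.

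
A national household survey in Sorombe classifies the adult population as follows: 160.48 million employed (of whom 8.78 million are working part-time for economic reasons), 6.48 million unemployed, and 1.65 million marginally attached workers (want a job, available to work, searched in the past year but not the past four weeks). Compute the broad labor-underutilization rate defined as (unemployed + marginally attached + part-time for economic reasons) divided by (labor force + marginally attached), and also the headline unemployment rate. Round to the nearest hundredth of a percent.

Labor force = 160.48 + 6.48 = 166.96 million.
Numerator = 6.48 + 1.65 + 8.78 = 16.91 million.
Denominator = 166.96 + 1.65 = 168.61 million.
Broad rate = 16.91 / 168.61 = 10.03%.
Headline unemployment rate = 6.48 / 166.96 = 3.88%.

Broad underutilization rate ≈ 10.03%; headline unemployment rate ≈ 3.88%.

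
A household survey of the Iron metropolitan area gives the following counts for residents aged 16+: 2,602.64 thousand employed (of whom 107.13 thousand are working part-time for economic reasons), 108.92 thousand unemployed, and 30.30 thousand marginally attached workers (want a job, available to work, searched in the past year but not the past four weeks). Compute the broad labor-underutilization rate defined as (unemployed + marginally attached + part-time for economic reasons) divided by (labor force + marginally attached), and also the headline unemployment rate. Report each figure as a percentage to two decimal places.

Broad underutilization rate ≈ 8.98%; headline unemployment rate ≈ 4.02%.

Labor force = 2,602.64 + 108.92 = 2,711.56 thousand.
Numerator = 108.92 + 30.30 + 107.13 = 246.35 thousand.
Denominator = 2,711.56 + 30.30 = 2,741.86 thousand.
Broad rate = 246.35 / 2,741.86 = 8.98%.
Headline unemployment rate = 108.92 / 2,711.56 = 4.02%.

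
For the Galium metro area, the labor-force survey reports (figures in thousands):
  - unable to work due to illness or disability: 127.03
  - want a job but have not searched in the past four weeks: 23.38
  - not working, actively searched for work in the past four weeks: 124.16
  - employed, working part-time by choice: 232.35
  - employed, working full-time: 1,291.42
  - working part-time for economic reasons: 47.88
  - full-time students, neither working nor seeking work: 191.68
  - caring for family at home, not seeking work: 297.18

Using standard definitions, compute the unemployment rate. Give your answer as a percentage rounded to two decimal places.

Unemployment rate ≈ 7.32%.

Employed = 232.35 + 1,291.42 + 47.88 = 1,571.65 thousand (anyone who worked, including part-time for economic reasons, counts as employed).
Unemployed = 124.16 thousand.
Labor force = 1,571.65 + 124.16 = 1,695.81 thousand.
Unemployment rate = 124.16 / 1,695.81 = 7.32%.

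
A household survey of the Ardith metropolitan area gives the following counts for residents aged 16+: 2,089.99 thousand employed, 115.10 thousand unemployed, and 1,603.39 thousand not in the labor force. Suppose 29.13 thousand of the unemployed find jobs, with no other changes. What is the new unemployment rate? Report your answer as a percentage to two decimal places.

New unemployment rate ≈ 3.90%.

Initially, labor force = 2,089.99 + 115.10 = 2,205.09 thousand, so u = 115.10/2,205.09 = 5.22%.
After the change, unemployed falls and employed rises by 29.13; labor force unchanged → E = 2,119.12, U = 85.97, labor force = 2,205.09 thousand.
New unemployment rate = 85.97 / 2,205.09 = 3.90%.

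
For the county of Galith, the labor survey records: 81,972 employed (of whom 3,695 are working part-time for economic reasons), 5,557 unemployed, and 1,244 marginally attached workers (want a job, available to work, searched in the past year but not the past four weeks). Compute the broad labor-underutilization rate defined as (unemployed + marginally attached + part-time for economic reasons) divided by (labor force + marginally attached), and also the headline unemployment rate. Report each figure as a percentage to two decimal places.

Broad underutilization rate ≈ 11.82%; headline unemployment rate ≈ 6.35%.

Labor force = 81,972 + 5,557 = 87,529.
Numerator = 5,557 + 1,244 + 3,695 = 10,496.
Denominator = 87,529 + 1,244 = 88,773.
Broad rate = 10,496 / 88,773 = 11.82%.
Headline unemployment rate = 5,557 / 87,529 = 6.35%.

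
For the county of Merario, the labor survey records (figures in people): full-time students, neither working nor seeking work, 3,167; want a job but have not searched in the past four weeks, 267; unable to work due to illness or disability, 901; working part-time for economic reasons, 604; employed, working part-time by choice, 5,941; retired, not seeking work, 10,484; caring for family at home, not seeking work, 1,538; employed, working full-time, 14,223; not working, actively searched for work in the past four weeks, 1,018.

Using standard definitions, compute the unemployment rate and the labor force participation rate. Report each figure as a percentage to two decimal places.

Unemployment rate ≈ 4.67%; labor force participation rate ≈ 57.12%.

Employed = 604 + 5,941 + 14,223 = 20,768 (anyone who worked, including part-time for economic reasons, counts as employed).
Unemployed = 1,018.
Labor force = 20,768 + 1,018 = 21,786.
Not in labor force = 3,167 + 267 + 901 + 10,484 + 1,538 = 16,357 (those not working and not actively searching are outside the labor force — including those who want a job but have given up searching).
Civilian working-age population = 21,786 + 16,357 = 38,143.
Unemployment rate = 1,018 / 21,786 = 4.67%.
Labor force participation rate = 21,786 / 38,143 = 57.12%.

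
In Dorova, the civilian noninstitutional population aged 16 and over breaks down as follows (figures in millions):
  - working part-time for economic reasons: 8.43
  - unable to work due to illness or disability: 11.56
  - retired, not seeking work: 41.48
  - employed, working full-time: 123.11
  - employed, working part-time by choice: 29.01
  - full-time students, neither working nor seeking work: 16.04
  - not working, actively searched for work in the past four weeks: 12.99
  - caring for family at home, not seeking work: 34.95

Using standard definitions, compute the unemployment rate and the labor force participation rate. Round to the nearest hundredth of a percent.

Employed = 8.43 + 123.11 + 29.01 = 160.55 million (anyone who worked, including part-time for economic reasons, counts as employed).
Unemployed = 12.99 million.
Labor force = 160.55 + 12.99 = 173.54 million.
Not in labor force = 11.56 + 41.48 + 16.04 + 34.95 = 104.03 million (those not working and not actively searching are outside the labor force).
Civilian working-age population = 173.54 + 104.03 = 277.57 million.
Unemployment rate = 12.99 / 173.54 = 7.49%.
Labor force participation rate = 173.54 / 277.57 = 62.52%.

Unemployment rate ≈ 7.49%; labor force participation rate ≈ 62.52%.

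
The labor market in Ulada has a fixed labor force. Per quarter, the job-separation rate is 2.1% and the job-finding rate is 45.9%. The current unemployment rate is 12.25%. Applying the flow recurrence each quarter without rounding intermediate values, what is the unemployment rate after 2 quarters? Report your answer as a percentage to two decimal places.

Unemployment rate after two quarters ≈ 6.50%.

With a fixed labor force, u_{t+1} = u_t + s·(1−u_t) − f·u_t = u_t·(1−s−f) + s.
Here 1−s−f = 0.520 and s = 0.021.
u_1 = 0.122500 × 0.520 + 0.021 = 0.084700.
u_2 = 0.084700 × 0.520 + 0.021 = 0.065044.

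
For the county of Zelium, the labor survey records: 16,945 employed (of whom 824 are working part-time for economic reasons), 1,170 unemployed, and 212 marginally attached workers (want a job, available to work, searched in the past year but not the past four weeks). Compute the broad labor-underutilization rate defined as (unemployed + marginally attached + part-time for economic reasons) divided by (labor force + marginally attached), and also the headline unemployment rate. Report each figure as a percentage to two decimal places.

Broad underutilization rate ≈ 12.04%; headline unemployment rate ≈ 6.46%.

Labor force = 16,945 + 1,170 = 18,115.
Numerator = 1,170 + 212 + 824 = 2,206.
Denominator = 18,115 + 212 = 18,327.
Broad rate = 2,206 / 18,327 = 12.04%.
Headline unemployment rate = 1,170 / 18,115 = 6.46%.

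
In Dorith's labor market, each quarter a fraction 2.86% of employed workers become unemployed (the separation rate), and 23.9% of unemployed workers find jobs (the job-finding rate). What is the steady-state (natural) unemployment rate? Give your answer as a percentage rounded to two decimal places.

Steady-state unemployment rate ≈ 10.69%.

At steady state the flows balance: s·E = f·U, so U/(E+U) = s/(s+f).
u* = 2.86 / (2.86 + 23.9) = 2.86 / 26.76 = 10.69%.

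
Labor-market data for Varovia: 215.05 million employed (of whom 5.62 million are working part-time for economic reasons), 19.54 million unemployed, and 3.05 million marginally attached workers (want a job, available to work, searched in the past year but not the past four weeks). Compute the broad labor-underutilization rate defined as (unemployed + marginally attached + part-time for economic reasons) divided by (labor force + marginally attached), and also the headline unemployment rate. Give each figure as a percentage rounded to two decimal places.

Labor force = 215.05 + 19.54 = 234.59 million.
Numerator = 19.54 + 3.05 + 5.62 = 28.21 million.
Denominator = 234.59 + 3.05 = 237.64 million.
Broad rate = 28.21 / 237.64 = 11.87%.
Headline unemployment rate = 19.54 / 234.59 = 8.33%.

Broad underutilization rate ≈ 11.87%; headline unemployment rate ≈ 8.33%.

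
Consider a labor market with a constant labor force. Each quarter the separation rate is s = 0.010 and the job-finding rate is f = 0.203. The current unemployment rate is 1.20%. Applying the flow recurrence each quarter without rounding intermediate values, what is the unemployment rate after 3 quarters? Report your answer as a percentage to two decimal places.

With a fixed labor force, u_{t+1} = u_t + s·(1−u_t) − f·u_t = u_t·(1−s−f) + s.
Here 1−s−f = 0.787 and s = 0.010.
u_1 = 0.012000 × 0.787 + 0.010 = 0.019444.
u_2 = 0.019444 × 0.787 + 0.010 = 0.025302.
u_3 = 0.025302 × 0.787 + 0.010 = 0.029913.

Unemployment rate after three quarters ≈ 2.99%.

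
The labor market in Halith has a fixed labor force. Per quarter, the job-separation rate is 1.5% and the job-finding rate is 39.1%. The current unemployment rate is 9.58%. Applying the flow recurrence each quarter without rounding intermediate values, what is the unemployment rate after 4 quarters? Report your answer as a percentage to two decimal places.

With a fixed labor force, u_{t+1} = u_t + s·(1−u_t) − f·u_t = u_t·(1−s−f) + s.
Here 1−s−f = 0.594 and s = 0.015.
u_1 = 0.095800 × 0.594 + 0.015 = 0.071905.
u_2 = 0.071905 × 0.594 + 0.015 = 0.057712.
u_3 = 0.057712 × 0.594 + 0.015 = 0.049281.
u_4 = 0.049281 × 0.594 + 0.015 = 0.044273.

Unemployment rate after four quarters ≈ 4.43%.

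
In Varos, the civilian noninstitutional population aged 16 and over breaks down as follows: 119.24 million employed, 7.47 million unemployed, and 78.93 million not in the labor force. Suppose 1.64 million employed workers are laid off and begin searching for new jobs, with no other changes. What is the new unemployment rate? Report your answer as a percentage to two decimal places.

Initially, labor force = 119.24 + 7.47 = 126.71 million, so u = 7.47/126.71 = 5.90%.
After the change, employed falls and unemployed rises by 1.64; labor force unchanged → E = 117.60, U = 9.11, labor force = 126.71 million.
New unemployment rate = 9.11 / 126.71 = 7.19%.

New unemployment rate ≈ 7.19%.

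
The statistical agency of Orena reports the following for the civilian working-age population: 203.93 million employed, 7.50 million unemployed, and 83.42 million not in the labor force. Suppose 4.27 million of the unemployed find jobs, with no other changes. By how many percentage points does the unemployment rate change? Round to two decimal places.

Initially, labor force = 203.93 + 7.50 = 211.43 million, so u = 7.50/211.43 = 3.55%.
After the change, unemployed falls and employed rises by 4.27; labor force unchanged → E = 208.20, U = 3.23, labor force = 211.43 million.
New unemployment rate = 3.23 / 211.43 = 1.53%.
Change = 1.53% − 3.55% = −2.02 percentage points.

The unemployment rate changes by −2.02 percentage points.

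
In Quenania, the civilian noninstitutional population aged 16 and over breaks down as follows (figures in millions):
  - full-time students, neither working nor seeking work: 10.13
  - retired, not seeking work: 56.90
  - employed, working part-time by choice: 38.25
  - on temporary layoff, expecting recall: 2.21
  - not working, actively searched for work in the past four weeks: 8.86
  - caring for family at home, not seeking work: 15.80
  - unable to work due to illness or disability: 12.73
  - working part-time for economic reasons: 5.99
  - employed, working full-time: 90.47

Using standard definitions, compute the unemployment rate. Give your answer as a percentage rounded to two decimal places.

Unemployment rate ≈ 7.59%.

Employed = 38.25 + 5.99 + 90.47 = 134.71 million (anyone who worked, including part-time for economic reasons, counts as employed).
Unemployed = 2.21 + 8.86 = 11.07 million (jobless and actively searching, or on temporary layoff).
Labor force = 134.71 + 11.07 = 145.78 million.
Unemployment rate = 11.07 / 145.78 = 7.59%.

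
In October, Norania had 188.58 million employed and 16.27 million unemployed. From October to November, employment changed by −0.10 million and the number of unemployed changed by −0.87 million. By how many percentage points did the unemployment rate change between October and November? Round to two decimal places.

The unemployment rate changed by −0.39 percentage points.

October: labor force = 188.58 + 16.27 = 204.85; u = 16.27/204.85 = 7.94%.
November: labor force = 188.48 + 15.40 = 203.88; u = 15.40/203.88 = 7.55%.
Change = 7.55% − 7.94% = −0.39 pp.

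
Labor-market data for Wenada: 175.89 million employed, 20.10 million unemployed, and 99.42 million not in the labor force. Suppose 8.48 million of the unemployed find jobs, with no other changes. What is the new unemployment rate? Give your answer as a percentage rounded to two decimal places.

New unemployment rate ≈ 5.93%.

Initially, labor force = 175.89 + 20.10 = 195.99 million, so u = 20.10/195.99 = 10.26%.
After the change, unemployed falls and employed rises by 8.48; labor force unchanged → E = 184.37, U = 11.62, labor force = 195.99 million.
New unemployment rate = 11.62 / 195.99 = 5.93%.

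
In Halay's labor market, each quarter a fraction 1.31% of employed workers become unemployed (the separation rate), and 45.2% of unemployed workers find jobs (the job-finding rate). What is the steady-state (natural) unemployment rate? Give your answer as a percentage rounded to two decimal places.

At steady state the flows balance: s·E = f·U, so U/(E+U) = s/(s+f).
u* = 1.31 / (1.31 + 45.2) = 1.31 / 46.51 = 2.82%.

Steady-state unemployment rate ≈ 2.82%.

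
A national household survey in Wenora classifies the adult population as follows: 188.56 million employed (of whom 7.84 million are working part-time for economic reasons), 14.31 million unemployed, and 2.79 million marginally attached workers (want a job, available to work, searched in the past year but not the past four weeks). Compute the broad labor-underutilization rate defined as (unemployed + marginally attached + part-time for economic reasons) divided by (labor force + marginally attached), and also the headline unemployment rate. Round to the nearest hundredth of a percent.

Broad underutilization rate ≈ 12.13%; headline unemployment rate ≈ 7.05%.

Labor force = 188.56 + 14.31 = 202.87 million.
Numerator = 14.31 + 2.79 + 7.84 = 24.94 million.
Denominator = 202.87 + 2.79 = 205.66 million.
Broad rate = 24.94 / 205.66 = 12.13%.
Headline unemployment rate = 14.31 / 202.87 = 7.05%.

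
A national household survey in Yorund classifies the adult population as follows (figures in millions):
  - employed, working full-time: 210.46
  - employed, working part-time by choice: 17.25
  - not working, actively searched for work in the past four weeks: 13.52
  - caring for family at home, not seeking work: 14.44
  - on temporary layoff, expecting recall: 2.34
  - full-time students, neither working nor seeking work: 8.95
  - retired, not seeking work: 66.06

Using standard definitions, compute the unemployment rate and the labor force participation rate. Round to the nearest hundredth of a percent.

Unemployment rate ≈ 6.51%; labor force participation rate ≈ 73.14%.

Employed = 210.46 + 17.25 = 227.71 million.
Unemployed = 13.52 + 2.34 = 15.86 million (jobless and actively searching, or on temporary layoff).
Labor force = 227.71 + 15.86 = 243.57 million.
Not in labor force = 14.44 + 8.95 + 66.06 = 89.45 million (those not working and not actively searching are outside the labor force).
Civilian working-age population = 243.57 + 89.45 = 333.02 million.
Unemployment rate = 15.86 / 243.57 = 6.51%.
Labor force participation rate = 243.57 / 333.02 = 73.14%.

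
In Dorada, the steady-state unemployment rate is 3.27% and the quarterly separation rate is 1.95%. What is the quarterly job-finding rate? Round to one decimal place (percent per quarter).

Job-finding rate ≈ 57.7% per quarter.

From u* = s/(s+f): f = s·(1−u)/u.
f = 1.95 × (1 − 0.0327) / 0.0327 = 1.8862 / 0.0327 ≈ 57.7% per quarter.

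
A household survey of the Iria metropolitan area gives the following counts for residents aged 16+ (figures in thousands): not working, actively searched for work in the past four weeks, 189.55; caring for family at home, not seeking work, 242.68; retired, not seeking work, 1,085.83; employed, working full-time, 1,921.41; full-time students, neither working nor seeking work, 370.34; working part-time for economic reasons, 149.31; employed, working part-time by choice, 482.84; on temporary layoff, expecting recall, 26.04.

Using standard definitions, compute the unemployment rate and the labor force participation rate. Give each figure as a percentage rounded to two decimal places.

Employed = 1,921.41 + 149.31 + 482.84 = 2,553.56 thousand (anyone who worked, including part-time for economic reasons, counts as employed).
Unemployed = 189.55 + 26.04 = 215.59 thousand (jobless and actively searching, or on temporary layoff).
Labor force = 2,553.56 + 215.59 = 2,769.15 thousand.
Not in labor force = 242.68 + 1,085.83 + 370.34 = 1,698.85 thousand (those not working and not actively searching are outside the labor force).
Civilian working-age population = 2,769.15 + 1,698.85 = 4,468.00 thousand.
Unemployment rate = 215.59 / 2,769.15 = 7.79%.
Labor force participation rate = 2,769.15 / 4,468.00 = 61.98%.

Unemployment rate ≈ 7.79%; labor force participation rate ≈ 61.98%.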